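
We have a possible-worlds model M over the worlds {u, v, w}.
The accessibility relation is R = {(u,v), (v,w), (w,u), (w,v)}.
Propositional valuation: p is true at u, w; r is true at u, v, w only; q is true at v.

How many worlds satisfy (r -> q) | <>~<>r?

1

Recall that <>ψ holds at a world iff ψ holds at some accessible world.
Let φ = (r -> q) | <>~<>r. Evaluate φ at each world:
  u (successors {v}): φ is false.
  v (successors {w}): φ is true.
  w (successors {u, v}): φ is false.
For instance, at u:
  At u: r -> q is false, <>~<>r is false, so (r -> q) | <>~<>r is false.
    At u: <>~<>r requires ~<>r at some successor in {v}.
      At v: ~<>r is false.
    So <>~<>r is false at u.
Satisfying worlds: {v}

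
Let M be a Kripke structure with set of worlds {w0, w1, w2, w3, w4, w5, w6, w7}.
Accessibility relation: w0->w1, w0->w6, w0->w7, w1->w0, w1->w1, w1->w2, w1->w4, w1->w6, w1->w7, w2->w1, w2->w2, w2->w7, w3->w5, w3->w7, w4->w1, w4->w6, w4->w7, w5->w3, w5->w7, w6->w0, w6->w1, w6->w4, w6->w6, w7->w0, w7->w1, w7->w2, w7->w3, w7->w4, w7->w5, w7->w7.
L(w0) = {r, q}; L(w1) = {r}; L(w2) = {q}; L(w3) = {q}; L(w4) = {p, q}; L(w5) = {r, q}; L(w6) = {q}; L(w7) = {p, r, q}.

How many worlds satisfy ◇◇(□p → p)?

8

Let φ = ◇◇(□p → p). Evaluate φ at each world:
  w0 (successors {w1, w6, w7}): φ is true.
  w1 (successors {w0, w1, w2, w4, w6, w7}): φ is true.
  w2 (successors {w1, w2, w7}): φ is true.
  w3 (successors {w5, w7}): φ is true.
  w4 (successors {w1, w6, w7}): φ is true.
  w5 (successors {w3, w7}): φ is true.
  w6 (successors {w0, w1, w4, w6}): φ is true.
  w7 (successors {w0, w1, w2, w3, w4, w5, w7}): φ is true.
For instance, at w2:
  At w2: ◇◇(□p → p) requires ◇(□p → p) at some successor in {w1, w2, w7}.
    ◇(□p → p) holds at w1, so ◇◇(□p → p) is true at w2.
      At w1: ◇(□p → p) requires □p → p at some successor in {w0, w1, w2, w4, w6, w7}.
        □p → p holds at w0, so ◇(□p → p) is true at w1.
Satisfying worlds: {w0, w1, w2, w3, w4, w5, w6, w7}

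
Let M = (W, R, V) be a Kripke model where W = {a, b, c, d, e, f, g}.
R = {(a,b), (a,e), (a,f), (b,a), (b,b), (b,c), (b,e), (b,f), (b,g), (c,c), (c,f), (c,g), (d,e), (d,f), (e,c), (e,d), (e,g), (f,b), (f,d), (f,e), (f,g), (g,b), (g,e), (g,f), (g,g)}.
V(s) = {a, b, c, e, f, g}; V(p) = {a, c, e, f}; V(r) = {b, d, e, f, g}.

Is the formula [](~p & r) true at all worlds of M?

No

Recall that []ψ holds at a world iff ψ holds at every accessible world, and <>ψ holds iff ψ holds at some accessible world.
Let φ = [](~p & r). Evaluate φ at each world:
  a (successors {b, e, f}): φ is false.
  b (successors {a, b, c, e, f, g}): φ is false.
  c (successors {c, f, g}): φ is false.
  d (successors {e, f}): φ is false.
  e (successors {c, d, g}): φ is false.
  f (successors {b, d, e, g}): φ is false.
  g (successors {b, e, f, g}): φ is false.
Detail at a (counterexample):
  At a: [](~p & r) requires ~p & r at every successor {b, e, f}.
    ~p & r fails at e, so [](~p & r) is false at a.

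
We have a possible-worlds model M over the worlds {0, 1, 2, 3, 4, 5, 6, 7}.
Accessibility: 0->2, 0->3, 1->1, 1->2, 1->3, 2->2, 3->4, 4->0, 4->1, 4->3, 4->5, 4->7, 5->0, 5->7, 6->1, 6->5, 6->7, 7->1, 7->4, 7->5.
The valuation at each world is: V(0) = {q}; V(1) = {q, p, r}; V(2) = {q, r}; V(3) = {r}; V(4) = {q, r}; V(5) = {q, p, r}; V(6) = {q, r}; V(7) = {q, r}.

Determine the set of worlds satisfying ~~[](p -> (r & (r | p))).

0, 1, 2, 3, 4, 5, 6, 7

Recall that []ψ holds at a world iff ψ holds at every accessible world, and <>ψ holds iff ψ holds at some accessible world.
Let φ = ~~[](p -> (r & (r | p))). Evaluate φ at each world:
  0 (successors {2, 3}): φ is true.
  1 (successors {1, 2, 3}): φ is true.
  2 (successors {2}): φ is true.
  3 (successors {4}): φ is true.
  4 (successors {0, 1, 3, 5, 7}): φ is true.
  5 (successors {0, 7}): φ is true.
  6 (successors {1, 5, 7}): φ is true.
  7 (successors {1, 4, 5}): φ is true.
For instance, at 1:
  At 1: ~[](p -> (r & (r | p))) is false, so ~~[](p -> (r & (r | p))) is true.
    At 1: [](p -> (r & (r | p))) is true, so ~[](p -> (r & (r | p))) is false.
      At 1: [](p -> (r & (r | p))) requires p -> (r & (r | p)) at every successor {1, 2, 3}.
        At 1: p -> (r & (r | p)) is true.
        At 2: p -> (r & (r | p)) is true.
        At 3: p -> (r & (r | p)) is true.
      So [](p -> (r & (r | p))) is true at 1.
Satisfying worlds: {0, 1, 2, 3, 4, 5, 6, 7}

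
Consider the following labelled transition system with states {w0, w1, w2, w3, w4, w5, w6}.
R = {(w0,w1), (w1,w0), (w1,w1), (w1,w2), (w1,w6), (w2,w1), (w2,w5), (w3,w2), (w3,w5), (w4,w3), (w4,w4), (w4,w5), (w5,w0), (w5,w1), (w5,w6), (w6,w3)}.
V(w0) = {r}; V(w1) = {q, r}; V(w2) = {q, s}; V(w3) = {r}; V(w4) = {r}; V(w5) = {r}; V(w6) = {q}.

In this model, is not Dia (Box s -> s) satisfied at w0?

No

At w0: Dia (Box s -> s) is true, so not Dia (Box s -> s) is false.
  At w0: Dia (Box s -> s) requires Box s -> s at some successor in {w1}.
    Box s -> s holds at w1, so Dia (Box s -> s) is true at w0.
      At w1: Box s is false, s is false, so Box s -> s is true.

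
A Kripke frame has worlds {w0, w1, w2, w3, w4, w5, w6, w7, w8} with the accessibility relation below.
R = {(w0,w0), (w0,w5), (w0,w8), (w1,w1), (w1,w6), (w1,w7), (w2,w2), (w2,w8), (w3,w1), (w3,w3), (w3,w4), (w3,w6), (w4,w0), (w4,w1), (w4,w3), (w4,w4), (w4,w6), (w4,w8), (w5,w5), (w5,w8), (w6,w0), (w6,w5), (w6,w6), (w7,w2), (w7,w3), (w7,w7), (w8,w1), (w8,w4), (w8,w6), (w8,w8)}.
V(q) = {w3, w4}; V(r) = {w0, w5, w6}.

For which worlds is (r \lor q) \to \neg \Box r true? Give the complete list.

Let φ = (r \lor q) \to \neg \Box r. Evaluate φ at each world:
  w0 (successors {w0, w5, w8}): φ is true.
  w1 (successors {w1, w6, w7}): φ is true.
  w2 (successors {w2, w8}): φ is true.
  w3 (successors {w1, w3, w4, w6}): φ is true.
  w4 (successors {w0, w1, w3, w4, w6, w8}): φ is true.
  w5 (successors {w5, w8}): φ is true.
  w6 (successors {w0, w5, w6}): φ is false.
  w7 (successors {w2, w3, w7}): φ is true.
  w8 (successors {w1, w4, w6, w8}): φ is true.
For instance, at w0:
  At w0: r \lor q is true, \neg \Box r is true, so (r \lor q) \to \neg \Box r is true.
    At w0: \Box r is false, so \neg \Box r is true.
      At w0: \Box r requires r at every successor {w0, w5, w8}.
        r fails at w8, so \Box r is false at w0.
Satisfying worlds: {w0, w1, w2, w3, w4, w5, w7, w8}

w0, w1, w2, w3, w4, w5, w7, w8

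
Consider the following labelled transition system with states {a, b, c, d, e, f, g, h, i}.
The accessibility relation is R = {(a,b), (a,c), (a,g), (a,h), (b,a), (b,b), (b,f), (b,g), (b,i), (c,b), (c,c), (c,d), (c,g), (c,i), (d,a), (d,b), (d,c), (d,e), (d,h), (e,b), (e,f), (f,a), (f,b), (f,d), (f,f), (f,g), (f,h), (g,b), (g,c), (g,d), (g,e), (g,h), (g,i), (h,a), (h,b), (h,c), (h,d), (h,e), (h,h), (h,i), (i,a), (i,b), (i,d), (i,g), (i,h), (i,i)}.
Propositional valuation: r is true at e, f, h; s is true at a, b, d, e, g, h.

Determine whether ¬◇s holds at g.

At g: ◇s is true, so ¬◇s is false.
  At g: ◇s requires s at some successor in {b, c, d, e, h, i}.
    s holds at b, so ◇s is true at g.

No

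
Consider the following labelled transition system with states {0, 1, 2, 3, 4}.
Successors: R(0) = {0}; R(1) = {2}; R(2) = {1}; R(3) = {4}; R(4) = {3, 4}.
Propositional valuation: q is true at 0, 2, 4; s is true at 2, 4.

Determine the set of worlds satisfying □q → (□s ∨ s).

Let φ = □q → (□s ∨ s). Evaluate φ at each world:
  0 (successors {0}): φ is false.
  1 (successors {2}): φ is true.
  2 (successors {1}): φ is true.
  3 (successors {4}): φ is true.
  4 (successors {3, 4}): φ is true.
For instance, at 3:
  At 3: □q is true, □s ∨ s is true, so □q → (□s ∨ s) is true.
    At 3: □q requires q at every successor {4}.
      At 4: q is true.
    So □q is true at 3.
    At 3: □s is true, s is false, so □s ∨ s is true.
      At 3: □s requires s at every successor {4}.
        At 4: s is true.
      So □s is true at 3.
Satisfying worlds: {1, 2, 3, 4}

1, 2, 3, 4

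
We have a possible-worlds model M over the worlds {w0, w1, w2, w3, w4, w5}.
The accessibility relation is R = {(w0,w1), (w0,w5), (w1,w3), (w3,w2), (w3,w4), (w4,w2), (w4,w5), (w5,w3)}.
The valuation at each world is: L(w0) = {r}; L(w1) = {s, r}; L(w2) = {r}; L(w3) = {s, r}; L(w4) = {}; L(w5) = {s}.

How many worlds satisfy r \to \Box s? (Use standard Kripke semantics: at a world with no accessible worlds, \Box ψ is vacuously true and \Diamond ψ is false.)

Let φ = r \to \Box s. Evaluate φ at each world:
  w0 (successors {w1, w5}): φ is true.
  w1 (successors {w3}): φ is true.
  w2 (successors ∅): φ is true.
  w3 (successors {w2, w4}): φ is false.
  w4 (successors {w2, w5}): φ is true.
  w5 (successors {w3}): φ is true.
For instance, at w3:
  At w3: r is true, \Box s is false, so r \to \Box s is false.
    At w3: \Box s requires s at every successor {w2, w4}.
      s fails at w2, so \Box s is false at w3.
Satisfying worlds: {w0, w1, w2, w4, w5}

5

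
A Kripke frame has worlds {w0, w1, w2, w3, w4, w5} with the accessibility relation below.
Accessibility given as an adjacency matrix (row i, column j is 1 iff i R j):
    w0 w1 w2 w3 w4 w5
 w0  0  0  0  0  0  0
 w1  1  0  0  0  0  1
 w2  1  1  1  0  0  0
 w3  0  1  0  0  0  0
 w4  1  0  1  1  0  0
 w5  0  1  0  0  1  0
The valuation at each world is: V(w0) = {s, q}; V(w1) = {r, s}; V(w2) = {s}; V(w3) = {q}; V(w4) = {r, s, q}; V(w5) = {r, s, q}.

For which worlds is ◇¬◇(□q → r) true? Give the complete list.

w1, w2, w4

Let φ = ◇¬◇(□q → r). Evaluate φ at each world:
  w0 (successors ∅): φ is false.
  w1 (successors {w0, w5}): φ is true.
  w2 (successors {w0, w1, w2}): φ is true.
  w3 (successors {w1}): φ is false.
  w4 (successors {w0, w2, w3}): φ is true.
  w5 (successors {w1, w4}): φ is false.
For instance, at w3:
  At w3: ◇¬◇(□q → r) requires ¬◇(□q → r) at some successor in {w1}.
    At w1: ¬◇(□q → r) is false.
  So ◇¬◇(□q → r) is false at w3.
Satisfying worlds: {w1, w2, w4}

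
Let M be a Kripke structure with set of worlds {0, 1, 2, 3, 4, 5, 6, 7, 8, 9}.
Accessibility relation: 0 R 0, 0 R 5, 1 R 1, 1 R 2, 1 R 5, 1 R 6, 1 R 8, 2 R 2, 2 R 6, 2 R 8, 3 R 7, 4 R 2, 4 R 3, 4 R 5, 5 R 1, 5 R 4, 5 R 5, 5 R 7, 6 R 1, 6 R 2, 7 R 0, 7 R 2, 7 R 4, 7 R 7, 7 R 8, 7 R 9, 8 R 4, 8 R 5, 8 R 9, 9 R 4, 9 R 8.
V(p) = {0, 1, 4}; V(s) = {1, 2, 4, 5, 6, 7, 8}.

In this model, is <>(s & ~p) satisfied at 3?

Yes

Recall that <>ψ holds at a world iff ψ holds at some accessible world.
At 3: <>(s & ~p) requires s & ~p at some successor in {7}.
  s & ~p holds at 7, so <>(s & ~p) is true at 3.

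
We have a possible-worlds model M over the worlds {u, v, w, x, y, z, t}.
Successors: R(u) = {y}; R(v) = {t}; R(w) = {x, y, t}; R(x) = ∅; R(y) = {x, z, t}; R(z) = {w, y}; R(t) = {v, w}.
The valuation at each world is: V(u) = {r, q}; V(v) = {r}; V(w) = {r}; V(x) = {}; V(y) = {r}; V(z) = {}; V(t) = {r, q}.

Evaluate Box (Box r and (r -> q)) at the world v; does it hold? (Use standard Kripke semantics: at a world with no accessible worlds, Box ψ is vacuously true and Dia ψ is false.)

Yes

Recall that Box ψ holds at a world iff ψ holds at every accessible world, and Dia ψ holds iff ψ holds at some accessible world.
At v: Box (Box r and (r -> q)) requires Box r and (r -> q) at every successor {t}.
    At t: Box r is true, r -> q is true, so Box r and (r -> q) is true.
      At t: Box r requires r at every successor {v, w}.
        At v: r is true.
        At w: r is true.
      So Box r is true at t.
So Box (Box r and (r -> q)) is true at v.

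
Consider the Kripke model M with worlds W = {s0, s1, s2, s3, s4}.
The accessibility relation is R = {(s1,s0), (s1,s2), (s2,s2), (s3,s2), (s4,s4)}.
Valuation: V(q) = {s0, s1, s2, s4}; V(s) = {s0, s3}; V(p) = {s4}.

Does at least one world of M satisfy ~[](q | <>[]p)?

No

Recall that []ψ holds at a world iff ψ holds at every accessible world, and <>ψ holds iff ψ holds at some accessible world.
Let φ = ~[](q | <>[]p). Evaluate φ at each world:
  s0 (successors ∅): φ is false.
  s1 (successors {s0, s2}): φ is false.
  s2 (successors {s2}): φ is false.
  s3 (successors {s2}): φ is false.
  s4 (successors {s4}): φ is false.
For instance, at s2:
  At s2: [](q | <>[]p) is true, so ~[](q | <>[]p) is false.
    At s2: [](q | <>[]p) requires q | <>[]p at every successor {s2}.
      At s2: q | <>[]p is true.
    So [](q | <>[]p) is true at s2.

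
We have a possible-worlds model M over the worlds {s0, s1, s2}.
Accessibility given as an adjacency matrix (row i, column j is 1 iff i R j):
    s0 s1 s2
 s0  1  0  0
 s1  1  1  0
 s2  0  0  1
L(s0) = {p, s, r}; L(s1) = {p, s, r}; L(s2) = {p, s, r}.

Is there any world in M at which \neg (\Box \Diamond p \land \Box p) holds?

Recall that \Box ψ holds at a world iff ψ holds at every accessible world, and \Diamond ψ holds iff ψ holds at some accessible world.
Let φ = \neg (\Box \Diamond p \land \Box p). Evaluate φ at each world:
  s0 (successors {s0}): φ is false.
  s1 (successors {s0, s1}): φ is false.
  s2 (successors {s2}): φ is false.
For instance, at s0:
  At s0: \Box \Diamond p \land \Box p is true, so \neg (\Box \Diamond p \land \Box p) is false.
    At s0: \Box \Diamond p is true, \Box p is true, so \Box \Diamond p \land \Box p is true.
      At s0: \Box \Diamond p requires \Diamond p at every successor {s0}.
        At s0: \Diamond p is true.
      So \Box \Diamond p is true at s0.
      At s0: \Box p requires p at every successor {s0}.
        At s0: p is true.
      So \Box p is true at s0.

No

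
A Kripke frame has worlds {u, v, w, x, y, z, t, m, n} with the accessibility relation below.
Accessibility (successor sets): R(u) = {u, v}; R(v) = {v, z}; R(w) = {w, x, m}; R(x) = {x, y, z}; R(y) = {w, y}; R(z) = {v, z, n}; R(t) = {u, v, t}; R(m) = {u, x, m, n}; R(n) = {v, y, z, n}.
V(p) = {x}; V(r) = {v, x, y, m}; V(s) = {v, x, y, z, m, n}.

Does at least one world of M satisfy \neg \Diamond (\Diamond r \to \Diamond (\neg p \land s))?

No

Let φ = \neg \Diamond (\Diamond r \to \Diamond (\neg p \land s)). Evaluate φ at each world:
  u (successors {u, v}): φ is false.
  v (successors {v, z}): φ is false.
  w (successors {w, x, m}): φ is false.
  x (successors {x, y, z}): φ is false.
  y (successors {w, y}): φ is false.
  z (successors {v, z, n}): φ is false.
  t (successors {u, v, t}): φ is false.
  m (successors {u, x, m, n}): φ is false.
  n (successors {v, y, z, n}): φ is false.
For instance, at m:
  At m: \Diamond (\Diamond r \to \Diamond (\neg p \land s)) is true, so \neg \Diamond (\Diamond r \to \Diamond (\neg p \land s)) is false.
    At m: \Diamond (\Diamond r \to \Diamond (\neg p \land s)) requires \Diamond r \to \Diamond (\neg p \land s) at some successor in {u, x, m, n}.
      \Diamond r \to \Diamond (\neg p \land s) holds at u, so \Diamond (\Diamond r \to \Diamond (\neg p \land s)) is true at m.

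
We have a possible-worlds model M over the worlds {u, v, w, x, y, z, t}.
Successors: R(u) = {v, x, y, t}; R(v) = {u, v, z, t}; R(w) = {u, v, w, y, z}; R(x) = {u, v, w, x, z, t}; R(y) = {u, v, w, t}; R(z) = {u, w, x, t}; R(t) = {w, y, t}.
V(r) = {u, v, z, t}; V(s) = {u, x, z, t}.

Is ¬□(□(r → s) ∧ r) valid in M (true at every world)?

Let φ = ¬□(□(r → s) ∧ r). Evaluate φ at each world:
  u (successors {v, x, y, t}): φ is true.
  v (successors {u, v, z, t}): φ is true.
  w (successors {u, v, w, y, z}): φ is true.
  x (successors {u, v, w, x, z, t}): φ is true.
  y (successors {u, v, w, t}): φ is true.
  z (successors {u, w, x, t}): φ is true.
  t (successors {w, y, t}): φ is true.
For instance, at z:
  At z: □(□(r → s) ∧ r) is false, so ¬□(□(r → s) ∧ r) is true.
    At z: □(□(r → s) ∧ r) requires □(r → s) ∧ r at every successor {u, w, x, t}.
      □(r → s) ∧ r fails at u, so □(□(r → s) ∧ r) is false at z.

Yes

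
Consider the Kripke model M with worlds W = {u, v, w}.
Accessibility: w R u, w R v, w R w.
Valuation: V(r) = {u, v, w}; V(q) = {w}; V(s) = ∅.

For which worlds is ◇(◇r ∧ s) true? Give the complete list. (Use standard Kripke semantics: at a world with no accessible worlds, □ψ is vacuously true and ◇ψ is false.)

none

Let φ = ◇(◇r ∧ s). Evaluate φ at each world:
  u (successors ∅): φ is false.
  v (successors ∅): φ is false.
  w (successors {u, v, w}): φ is false.
For instance, at w:
  At w: ◇(◇r ∧ s) requires ◇r ∧ s at some successor in {u, v, w}.
    At u: ◇r ∧ s is false.
    At v: ◇r ∧ s is false.
    At w: ◇r ∧ s is false.
  So ◇(◇r ∧ s) is false at w.
Satisfying worlds: none.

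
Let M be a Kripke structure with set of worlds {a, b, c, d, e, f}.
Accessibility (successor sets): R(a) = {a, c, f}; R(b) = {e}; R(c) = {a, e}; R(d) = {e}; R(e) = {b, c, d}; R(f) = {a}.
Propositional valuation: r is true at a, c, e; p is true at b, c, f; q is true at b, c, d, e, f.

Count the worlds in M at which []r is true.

4

Let φ = []r. Evaluate φ at each world:
  a (successors {a, c, f}): φ is false.
  b (successors {e}): φ is true.
  c (successors {a, e}): φ is true.
  d (successors {e}): φ is true.
  e (successors {b, c, d}): φ is false.
  f (successors {a}): φ is true.
For instance, at e:
  At e: []r requires r at every successor {b, c, d}.
    r fails at b, so []r is false at e.
Satisfying worlds: {b, c, d, f}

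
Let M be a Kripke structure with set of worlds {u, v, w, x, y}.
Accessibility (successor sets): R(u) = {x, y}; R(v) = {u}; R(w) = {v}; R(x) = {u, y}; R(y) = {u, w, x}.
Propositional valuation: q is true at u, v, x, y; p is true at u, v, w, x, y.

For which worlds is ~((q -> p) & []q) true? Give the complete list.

Let φ = ~((q -> p) & []q). Evaluate φ at each world:
  u (successors {x, y}): φ is false.
  v (successors {u}): φ is false.
  w (successors {v}): φ is false.
  x (successors {u, y}): φ is false.
  y (successors {u, w, x}): φ is true.
For instance, at x:
  At x: (q -> p) & []q is true, so ~((q -> p) & []q) is false.
    At x: q -> p is true, []q is true, so (q -> p) & []q is true.
      At x: []q requires q at every successor {u, y}.
        At u: q is true.
        At y: q is true.
      So []q is true at x.
Satisfying worlds: {y}

y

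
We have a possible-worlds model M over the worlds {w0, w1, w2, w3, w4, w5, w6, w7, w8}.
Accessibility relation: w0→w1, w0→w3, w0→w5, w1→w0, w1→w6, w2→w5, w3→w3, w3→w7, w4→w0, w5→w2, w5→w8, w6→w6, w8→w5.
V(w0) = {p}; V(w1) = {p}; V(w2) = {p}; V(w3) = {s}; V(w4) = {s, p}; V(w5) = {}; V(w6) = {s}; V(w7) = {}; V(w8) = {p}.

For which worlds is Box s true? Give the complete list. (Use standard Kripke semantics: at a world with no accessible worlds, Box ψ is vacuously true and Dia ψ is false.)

Let φ = Box s. Evaluate φ at each world:
  w0 (successors {w1, w3, w5}): φ is false.
  w1 (successors {w0, w6}): φ is false.
  w2 (successors {w5}): φ is false.
  w3 (successors {w3, w7}): φ is false.
  w4 (successors {w0}): φ is false.
  w5 (successors {w2, w8}): φ is false.
  w6 (successors {w6}): φ is true.
  w7 (successors ∅): φ is true.
  w8 (successors {w5}): φ is false.
For instance, at w5:
  At w5: Box s requires s at every successor {w2, w8}.
    s fails at w2, so Box s is false at w5.
Satisfying worlds: {w6, w7}

w6, w7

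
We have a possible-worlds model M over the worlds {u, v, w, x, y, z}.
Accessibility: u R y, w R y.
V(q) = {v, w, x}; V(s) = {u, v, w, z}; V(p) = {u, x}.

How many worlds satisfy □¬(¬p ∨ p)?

4

Recall that □ψ holds at a world iff ψ holds at every accessible world, and ◇ψ holds iff ψ holds at some accessible world.
Let φ = □¬(¬p ∨ p). Evaluate φ at each world:
  u (successors {y}): φ is false.
  v (successors ∅): φ is true.
  w (successors {y}): φ is false.
  x (successors ∅): φ is true.
  y (successors ∅): φ is true.
  z (successors ∅): φ is true.
For instance, at u:
  At u: □¬(¬p ∨ p) requires ¬(¬p ∨ p) at every successor {y}.
    ¬(¬p ∨ p) fails at y, so □¬(¬p ∨ p) is false at u.
Satisfying worlds: {v, x, y, z}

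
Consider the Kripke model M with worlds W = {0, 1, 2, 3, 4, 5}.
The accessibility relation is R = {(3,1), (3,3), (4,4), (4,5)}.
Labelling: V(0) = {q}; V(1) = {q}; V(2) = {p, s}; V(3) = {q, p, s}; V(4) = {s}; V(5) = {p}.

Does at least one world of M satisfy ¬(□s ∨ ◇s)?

Let φ = ¬(□s ∨ ◇s). Evaluate φ at each world:
  0 (successors ∅): φ is false.
  1 (successors ∅): φ is false.
  2 (successors ∅): φ is false.
  3 (successors {1, 3}): φ is false.
  4 (successors {4, 5}): φ is false.
  5 (successors ∅): φ is false.
For instance, at 3:
  At 3: □s ∨ ◇s is true, so ¬(□s ∨ ◇s) is false.
    At 3: □s is false, ◇s is true, so □s ∨ ◇s is true.
      At 3: □s requires s at every successor {1, 3}.
        s fails at 1, so □s is false at 3.
      At 3: ◇s requires s at some successor in {1, 3}.
        s holds at 3, so ◇s is true at 3.

No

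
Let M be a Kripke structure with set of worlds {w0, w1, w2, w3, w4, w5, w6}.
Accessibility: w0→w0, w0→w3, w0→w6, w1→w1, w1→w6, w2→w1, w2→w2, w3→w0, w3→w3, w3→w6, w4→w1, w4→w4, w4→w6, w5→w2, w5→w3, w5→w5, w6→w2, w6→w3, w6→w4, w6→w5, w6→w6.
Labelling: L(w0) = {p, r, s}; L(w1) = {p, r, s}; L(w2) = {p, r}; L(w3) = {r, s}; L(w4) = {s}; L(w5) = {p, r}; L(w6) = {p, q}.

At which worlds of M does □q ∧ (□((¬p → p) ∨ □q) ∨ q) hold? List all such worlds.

Let φ = □q ∧ (□((¬p → p) ∨ □q) ∨ q). Evaluate φ at each world:
  w0 (successors {w0, w3, w6}): φ is false.
  w1 (successors {w1, w6}): φ is false.
  w2 (successors {w1, w2}): φ is false.
  w3 (successors {w0, w3, w6}): φ is false.
  w4 (successors {w1, w4, w6}): φ is false.
  w5 (successors {w2, w3, w5}): φ is false.
  w6 (successors {w2, w3, w4, w5, w6}): φ is false.
For instance, at w5:
  At w5: □q is false, □((¬p → p) ∨ □q) ∨ q is false, so □q ∧ (□((¬p → p) ∨ □q) ∨ q) is false.
    At w5: □q requires q at every successor {w2, w3, w5}.
      q fails at w2, so □q is false at w5.
    At w5: □((¬p → p) ∨ □q) is false, q is false, so □((¬p → p) ∨ □q) ∨ q is false.
      At w5: □((¬p → p) ∨ □q) requires (¬p → p) ∨ □q at every successor {w2, w3, w5}.
        (¬p → p) ∨ □q fails at w3, so □((¬p → p) ∨ □q) is false at w5.
Satisfying worlds: none.

none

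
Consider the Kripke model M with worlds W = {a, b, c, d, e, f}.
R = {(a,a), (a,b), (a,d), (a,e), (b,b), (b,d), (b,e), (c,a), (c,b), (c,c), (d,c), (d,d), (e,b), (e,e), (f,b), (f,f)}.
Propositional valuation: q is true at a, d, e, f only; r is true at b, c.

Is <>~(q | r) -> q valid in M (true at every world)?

Recall that <>ψ holds at a world iff ψ holds at some accessible world.
Let φ = <>~(q | r) -> q. Evaluate φ at each world:
  a (successors {a, b, d, e}): φ is true.
  b (successors {b, d, e}): φ is true.
  c (successors {a, b, c}): φ is true.
  d (successors {c, d}): φ is true.
  e (successors {b, e}): φ is true.
  f (successors {b, f}): φ is true.
For instance, at f:
  At f: <>~(q | r) is false, q is true, so <>~(q | r) -> q is true.
    At f: <>~(q | r) requires ~(q | r) at some successor in {b, f}.
      At b: ~(q | r) is false.
      At f: ~(q | r) is false.
    So <>~(q | r) is false at f.

Yes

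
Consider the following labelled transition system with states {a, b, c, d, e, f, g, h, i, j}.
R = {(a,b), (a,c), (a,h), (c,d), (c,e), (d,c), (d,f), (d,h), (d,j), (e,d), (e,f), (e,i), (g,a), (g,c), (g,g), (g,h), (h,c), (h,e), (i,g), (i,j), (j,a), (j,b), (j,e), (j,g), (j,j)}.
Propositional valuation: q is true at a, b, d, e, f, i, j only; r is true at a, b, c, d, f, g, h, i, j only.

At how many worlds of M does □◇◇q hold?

Let φ = □◇◇q. Evaluate φ at each world:
  a (successors {b, c, h}): φ is false.
  b (successors ∅): φ is true.
  c (successors {d, e}): φ is true.
  d (successors {c, f, h, j}): φ is false.
  e (successors {d, f, i}): φ is false.
  f (successors ∅): φ is true.
  g (successors {a, c, g, h}): φ is true.
  h (successors {c, e}): φ is true.
  i (successors {g, j}): φ is true.
  j (successors {a, b, e, g, j}): φ is false.
For instance, at a:
  At a: □◇◇q requires ◇◇q at every successor {b, c, h}.
    ◇◇q fails at b, so □◇◇q is false at a.
      At b: no accessible worlds, so ◇◇q is false.
Satisfying worlds: {b, c, f, g, h, i}

6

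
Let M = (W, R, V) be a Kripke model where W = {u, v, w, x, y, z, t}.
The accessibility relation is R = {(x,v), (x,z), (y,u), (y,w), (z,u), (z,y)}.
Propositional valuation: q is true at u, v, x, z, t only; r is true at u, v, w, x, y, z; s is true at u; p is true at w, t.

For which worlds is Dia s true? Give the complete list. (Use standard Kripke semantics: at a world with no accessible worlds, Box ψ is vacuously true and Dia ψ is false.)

Let φ = Dia s. Evaluate φ at each world:
  u (successors ∅): φ is false.
  v (successors ∅): φ is false.
  w (successors ∅): φ is false.
  x (successors {v, z}): φ is false.
  y (successors {u, w}): φ is true.
  z (successors {u, y}): φ is true.
  t (successors ∅): φ is false.
For instance, at z:
  At z: Dia s requires s at some successor in {u, y}.
    s holds at u, so Dia s is true at z.
Satisfying worlds: {y, z}

y, z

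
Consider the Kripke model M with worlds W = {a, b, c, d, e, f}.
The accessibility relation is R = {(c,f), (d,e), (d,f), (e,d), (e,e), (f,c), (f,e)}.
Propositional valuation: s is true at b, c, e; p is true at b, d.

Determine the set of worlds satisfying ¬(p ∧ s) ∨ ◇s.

a, c, d, e, f

Recall that ◇ψ holds at a world iff ψ holds at some accessible world.
Let φ = ¬(p ∧ s) ∨ ◇s. Evaluate φ at each world:
  a (successors ∅): φ is true.
  b (successors ∅): φ is false.
  c (successors {f}): φ is true.
  d (successors {e, f}): φ is true.
  e (successors {d, e}): φ is true.
  f (successors {c, e}): φ is true.
For instance, at d:
  At d: ¬(p ∧ s) is true, ◇s is true, so ¬(p ∧ s) ∨ ◇s is true.
    At d: ◇s requires s at some successor in {e, f}.
      s holds at e, so ◇s is true at d.
Satisfying worlds: {a, c, d, e, f}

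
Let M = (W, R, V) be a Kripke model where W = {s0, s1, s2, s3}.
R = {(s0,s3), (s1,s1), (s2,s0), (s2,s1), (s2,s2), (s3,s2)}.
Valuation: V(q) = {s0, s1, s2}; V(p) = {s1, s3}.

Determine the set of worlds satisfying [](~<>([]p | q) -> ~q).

s0, s1, s3

Recall that []ψ holds at a world iff ψ holds at every accessible world, and <>ψ holds iff ψ holds at some accessible world.
Let φ = [](~<>([]p | q) -> ~q). Evaluate φ at each world:
  s0 (successors {s3}): φ is true.
  s1 (successors {s1}): φ is true.
  s2 (successors {s0, s1, s2}): φ is false.
  s3 (successors {s2}): φ is true.
For instance, at s0:
  At s0: [](~<>([]p | q) -> ~q) requires ~<>([]p | q) -> ~q at every successor {s3}.
      At s3: ~<>([]p | q) is false, ~q is true, so ~<>([]p | q) -> ~q is true.
  So [](~<>([]p | q) -> ~q) is true at s0.
Satisfying worlds: {s0, s1, s3}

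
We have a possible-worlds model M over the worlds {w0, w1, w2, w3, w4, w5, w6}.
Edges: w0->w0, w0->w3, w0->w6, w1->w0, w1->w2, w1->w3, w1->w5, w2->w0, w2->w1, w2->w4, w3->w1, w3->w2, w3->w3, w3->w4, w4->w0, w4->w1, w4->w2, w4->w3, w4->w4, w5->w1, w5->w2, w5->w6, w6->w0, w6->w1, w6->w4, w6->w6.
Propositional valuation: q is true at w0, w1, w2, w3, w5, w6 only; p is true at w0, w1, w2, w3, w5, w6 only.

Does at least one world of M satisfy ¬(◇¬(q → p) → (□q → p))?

No

Let φ = ¬(◇¬(q → p) → (□q → p)). Evaluate φ at each world:
  w0 (successors {w0, w3, w6}): φ is false.
  w1 (successors {w0, w2, w3, w5}): φ is false.
  w2 (successors {w0, w1, w4}): φ is false.
  w3 (successors {w1, w2, w3, w4}): φ is false.
  w4 (successors {w0, w1, w2, w3, w4}): φ is false.
  w5 (successors {w1, w2, w6}): φ is false.
  w6 (successors {w0, w1, w4, w6}): φ is false.
For instance, at w3:
  At w3: ◇¬(q → p) → (□q → p) is true, so ¬(◇¬(q → p) → (□q → p)) is false.
    At w3: ◇¬(q → p) is false, □q → p is true, so ◇¬(q → p) → (□q → p) is true.
      At w3: ◇¬(q → p) requires ¬(q → p) at some successor in {w1, w2, w3, w4}.
        At w1: ¬(q → p) is false.
        At w2: ¬(q → p) is false.
        At w3: ¬(q → p) is false.
        At w4: ¬(q → p) is false.
      So ◇¬(q → p) is false at w3.
      At w3: □q is false, p is true, so □q → p is true.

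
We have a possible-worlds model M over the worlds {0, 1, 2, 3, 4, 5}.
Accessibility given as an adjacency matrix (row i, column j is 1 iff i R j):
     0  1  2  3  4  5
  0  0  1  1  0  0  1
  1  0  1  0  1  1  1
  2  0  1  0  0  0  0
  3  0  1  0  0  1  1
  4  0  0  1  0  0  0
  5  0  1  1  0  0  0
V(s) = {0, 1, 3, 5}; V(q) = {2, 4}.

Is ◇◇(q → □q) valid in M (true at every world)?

Yes

Recall that □ψ holds at a world iff ψ holds at every accessible world, and ◇ψ holds iff ψ holds at some accessible world.
Let φ = ◇◇(q → □q). Evaluate φ at each world:
  0 (successors {1, 2, 5}): φ is true.
  1 (successors {1, 3, 4, 5}): φ is true.
  2 (successors {1}): φ is true.
  3 (successors {1, 4, 5}): φ is true.
  4 (successors {2}): φ is true.
  5 (successors {1, 2}): φ is true.
For instance, at 1:
  At 1: ◇◇(q → □q) requires ◇(q → □q) at some successor in {1, 3, 4, 5}.
    ◇(q → □q) holds at 1, so ◇◇(q → □q) is true at 1.
      At 1: ◇(q → □q) requires q → □q at some successor in {1, 3, 4, 5}.
        q → □q holds at 1, so ◇(q → □q) is true at 1.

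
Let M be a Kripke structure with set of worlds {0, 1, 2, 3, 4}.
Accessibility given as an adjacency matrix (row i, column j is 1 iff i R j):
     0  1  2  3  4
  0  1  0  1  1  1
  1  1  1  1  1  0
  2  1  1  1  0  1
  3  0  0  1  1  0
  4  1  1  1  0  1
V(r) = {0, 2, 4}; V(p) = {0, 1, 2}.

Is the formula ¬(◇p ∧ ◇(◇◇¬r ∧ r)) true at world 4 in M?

At 4: ◇p ∧ ◇(◇◇¬r ∧ r) is true, so ¬(◇p ∧ ◇(◇◇¬r ∧ r)) is false.
  At 4: ◇p is true, ◇(◇◇¬r ∧ r) is true, so ◇p ∧ ◇(◇◇¬r ∧ r) is true.
    At 4: ◇p requires p at some successor in {0, 1, 2, 4}.
      p holds at 0, so ◇p is true at 4.
    At 4: ◇(◇◇¬r ∧ r) requires ◇◇¬r ∧ r at some successor in {0, 1, 2, 4}.
      ◇◇¬r ∧ r holds at 0, so ◇(◇◇¬r ∧ r) is true at 4.

No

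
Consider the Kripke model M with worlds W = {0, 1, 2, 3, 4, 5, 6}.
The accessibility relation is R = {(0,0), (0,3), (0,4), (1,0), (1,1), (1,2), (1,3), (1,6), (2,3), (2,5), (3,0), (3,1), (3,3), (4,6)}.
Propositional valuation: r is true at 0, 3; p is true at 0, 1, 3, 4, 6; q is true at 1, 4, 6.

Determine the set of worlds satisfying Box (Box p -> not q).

Let φ = Box (Box p -> not q). Evaluate φ at each world:
  0 (successors {0, 3, 4}): φ is false.
  1 (successors {0, 1, 2, 3, 6}): φ is false.
  2 (successors {3, 5}): φ is true.
  3 (successors {0, 1, 3}): φ is true.
  4 (successors {6}): φ is false.
  5 (successors ∅): φ is true.
  6 (successors ∅): φ is true.
For instance, at 0:
  At 0: Box (Box p -> not q) requires Box p -> not q at every successor {0, 3, 4}.
    Box p -> not q fails at 4, so Box (Box p -> not q) is false at 0.
      At 4: Box p is true, not q is false, so Box p -> not q is false.
Satisfying worlds: {2, 3, 5, 6}

2, 3, 5, 6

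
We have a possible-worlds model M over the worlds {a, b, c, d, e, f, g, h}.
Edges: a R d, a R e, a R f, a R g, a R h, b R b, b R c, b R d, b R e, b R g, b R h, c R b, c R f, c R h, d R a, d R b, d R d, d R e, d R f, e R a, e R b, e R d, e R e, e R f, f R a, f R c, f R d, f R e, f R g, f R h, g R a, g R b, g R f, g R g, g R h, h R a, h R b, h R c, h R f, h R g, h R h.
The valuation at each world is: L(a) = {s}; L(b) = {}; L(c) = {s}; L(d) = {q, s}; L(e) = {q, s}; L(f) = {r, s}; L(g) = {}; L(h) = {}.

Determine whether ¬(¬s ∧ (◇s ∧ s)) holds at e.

At e: ¬s ∧ (◇s ∧ s) is false, so ¬(¬s ∧ (◇s ∧ s)) is true.
  At e: ¬s is false, ◇s ∧ s is true, so ¬s ∧ (◇s ∧ s) is false.
    At e: ◇s is true, s is true, so ◇s ∧ s is true.
      At e: ◇s requires s at some successor in {a, b, d, e, f}.
        s holds at a, so ◇s is true at e.

Yes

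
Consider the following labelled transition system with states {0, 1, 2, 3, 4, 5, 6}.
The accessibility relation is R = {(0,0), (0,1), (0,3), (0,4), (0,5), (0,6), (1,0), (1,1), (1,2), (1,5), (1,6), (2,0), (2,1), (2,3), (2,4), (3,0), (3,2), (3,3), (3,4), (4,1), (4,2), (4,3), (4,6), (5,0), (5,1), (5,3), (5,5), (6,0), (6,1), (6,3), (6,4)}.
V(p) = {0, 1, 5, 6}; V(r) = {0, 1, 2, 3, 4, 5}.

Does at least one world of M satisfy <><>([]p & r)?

Let φ = <><>([]p & r). Evaluate φ at each world:
  0 (successors {0, 1, 3, 4, 5, 6}): φ is false.
  1 (successors {0, 1, 2, 5, 6}): φ is false.
  2 (successors {0, 1, 3, 4}): φ is false.
  3 (successors {0, 2, 3, 4}): φ is false.
  4 (successors {1, 2, 3, 6}): φ is false.
  5 (successors {0, 1, 3, 5}): φ is false.
  6 (successors {0, 1, 3, 4}): φ is false.
For instance, at 1:
  At 1: <><>([]p & r) requires <>([]p & r) at some successor in {0, 1, 2, 5, 6}.
    At 0: <>([]p & r) is false.
    At 1: <>([]p & r) is false.
    At 2: <>([]p & r) is false.
    At 5: <>([]p & r) is false.
    At 6: <>([]p & r) is false.
  So <><>([]p & r) is false at 1.

No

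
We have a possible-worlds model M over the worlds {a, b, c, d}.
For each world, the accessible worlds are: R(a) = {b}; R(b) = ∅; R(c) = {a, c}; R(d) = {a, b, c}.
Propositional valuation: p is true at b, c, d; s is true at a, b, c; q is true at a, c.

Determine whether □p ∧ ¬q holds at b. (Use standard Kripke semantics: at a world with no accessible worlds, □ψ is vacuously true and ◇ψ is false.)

Yes

Recall that □ψ holds at a world iff ψ holds at every accessible world, and ◇ψ holds iff ψ holds at some accessible world.
At b: □p is true, ¬q is true, so □p ∧ ¬q is true.
  At b: no accessible worlds, so □p holds vacuously.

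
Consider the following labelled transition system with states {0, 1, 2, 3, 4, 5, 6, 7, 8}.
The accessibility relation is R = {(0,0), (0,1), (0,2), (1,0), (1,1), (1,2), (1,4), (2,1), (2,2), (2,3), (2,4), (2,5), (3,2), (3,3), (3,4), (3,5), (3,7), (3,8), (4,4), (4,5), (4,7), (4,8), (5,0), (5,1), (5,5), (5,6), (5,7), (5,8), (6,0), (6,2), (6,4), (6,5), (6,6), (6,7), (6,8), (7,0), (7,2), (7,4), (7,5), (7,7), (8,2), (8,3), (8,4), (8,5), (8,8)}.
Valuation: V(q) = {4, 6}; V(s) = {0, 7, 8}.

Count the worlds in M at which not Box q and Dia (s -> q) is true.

Recall that Box ψ holds at a world iff ψ holds at every accessible world, and Dia ψ holds iff ψ holds at some accessible world.
Let φ = not Box q and Dia (s -> q). Evaluate φ at each world:
  0 (successors {0, 1, 2}): φ is true.
  1 (successors {0, 1, 2, 4}): φ is true.
  2 (successors {1, 2, 3, 4, 5}): φ is true.
  3 (successors {2, 3, 4, 5, 7, 8}): φ is true.
  4 (successors {4, 5, 7, 8}): φ is true.
  5 (successors {0, 1, 5, 6, 7, 8}): φ is true.
  6 (successors {0, 2, 4, 5, 6, 7, 8}): φ is true.
  7 (successors {0, 2, 4, 5, 7}): φ is true.
  8 (successors {2, 3, 4, 5, 8}): φ is true.
For instance, at 8:
  At 8: not Box q is true, Dia (s -> q) is true, so not Box q and Dia (s -> q) is true.
    At 8: Box q is false, so not Box q is true.
      At 8: Box q requires q at every successor {2, 3, 4, 5, 8}.
        q fails at 2, so Box q is false at 8.
    At 8: Dia (s -> q) requires s -> q at some successor in {2, 3, 4, 5, 8}.
      s -> q holds at 2, so Dia (s -> q) is true at 8.
Satisfying worlds: {0, 1, 2, 3, 4, 5, 6, 7, 8}

9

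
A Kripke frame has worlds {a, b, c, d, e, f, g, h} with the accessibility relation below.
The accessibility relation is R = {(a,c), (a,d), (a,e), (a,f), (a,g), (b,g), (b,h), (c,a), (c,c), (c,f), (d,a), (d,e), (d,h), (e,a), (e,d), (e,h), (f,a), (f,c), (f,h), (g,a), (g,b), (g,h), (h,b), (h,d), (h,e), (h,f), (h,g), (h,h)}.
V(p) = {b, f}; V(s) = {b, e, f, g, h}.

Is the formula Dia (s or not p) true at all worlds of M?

Let φ = Dia (s or not p). Evaluate φ at each world:
  a (successors {c, d, e, f, g}): φ is true.
  b (successors {g, h}): φ is true.
  c (successors {a, c, f}): φ is true.
  d (successors {a, e, h}): φ is true.
  e (successors {a, d, h}): φ is true.
  f (successors {a, c, h}): φ is true.
  g (successors {a, b, h}): φ is true.
  h (successors {b, d, e, f, g, h}): φ is true.
For instance, at h:
  At h: Dia (s or not p) requires s or not p at some successor in {b, d, e, f, g, h}.
    s or not p holds at b, so Dia (s or not p) is true at h.

Yes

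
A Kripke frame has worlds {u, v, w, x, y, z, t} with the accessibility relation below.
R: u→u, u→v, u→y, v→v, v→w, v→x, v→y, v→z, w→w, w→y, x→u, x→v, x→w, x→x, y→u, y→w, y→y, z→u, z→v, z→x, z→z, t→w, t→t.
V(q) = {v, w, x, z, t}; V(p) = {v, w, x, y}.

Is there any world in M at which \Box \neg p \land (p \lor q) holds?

Let φ = \Box \neg p \land (p \lor q). Evaluate φ at each world:
  u (successors {u, v, y}): φ is false.
  v (successors {v, w, x, y, z}): φ is false.
  w (successors {w, y}): φ is false.
  x (successors {u, v, w, x}): φ is false.
  y (successors {u, w, y}): φ is false.
  z (successors {u, v, x, z}): φ is false.
  t (successors {w, t}): φ is false.
For instance, at u:
  At u: \Box \neg p is false, p \lor q is false, so \Box \neg p \land (p \lor q) is false.
    At u: \Box \neg p requires \neg p at every successor {u, v, y}.
      \neg p fails at v, so \Box \neg p is false at u.

No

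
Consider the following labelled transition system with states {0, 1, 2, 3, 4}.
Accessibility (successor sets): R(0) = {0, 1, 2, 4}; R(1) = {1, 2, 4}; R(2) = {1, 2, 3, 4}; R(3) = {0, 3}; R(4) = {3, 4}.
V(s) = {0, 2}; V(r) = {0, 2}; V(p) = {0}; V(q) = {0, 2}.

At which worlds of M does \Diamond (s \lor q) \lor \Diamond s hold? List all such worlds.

Recall that \Diamond ψ holds at a world iff ψ holds at some accessible world.
Let φ = \Diamond (s \lor q) \lor \Diamond s. Evaluate φ at each world:
  0 (successors {0, 1, 2, 4}): φ is true.
  1 (successors {1, 2, 4}): φ is true.
  2 (successors {1, 2, 3, 4}): φ is true.
  3 (successors {0, 3}): φ is true.
  4 (successors {3, 4}): φ is false.
For instance, at 0:
  At 0: \Diamond (s \lor q) is true, \Diamond s is true, so \Diamond (s \lor q) \lor \Diamond s is true.
    At 0: \Diamond (s \lor q) requires s \lor q at some successor in {0, 1, 2, 4}.
      s \lor q holds at 0, so \Diamond (s \lor q) is true at 0.
    At 0: \Diamond s requires s at some successor in {0, 1, 2, 4}.
      s holds at 0, so \Diamond s is true at 0.
Satisfying worlds: {0, 1, 2, 3}

0, 1, 2, 3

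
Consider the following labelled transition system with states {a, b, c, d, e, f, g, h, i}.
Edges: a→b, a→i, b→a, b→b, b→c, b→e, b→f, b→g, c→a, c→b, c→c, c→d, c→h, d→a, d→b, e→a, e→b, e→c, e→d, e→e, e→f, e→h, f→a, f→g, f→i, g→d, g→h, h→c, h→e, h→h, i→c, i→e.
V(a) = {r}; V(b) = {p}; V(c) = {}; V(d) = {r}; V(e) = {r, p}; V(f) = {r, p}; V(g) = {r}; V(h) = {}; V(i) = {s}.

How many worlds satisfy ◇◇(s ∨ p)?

Recall that ◇ψ holds at a world iff ψ holds at some accessible world.
Let φ = ◇◇(s ∨ p). Evaluate φ at each world:
  a (successors {b, i}): φ is true.
  b (successors {a, b, c, e, f, g}): φ is true.
  c (successors {a, b, c, d, h}): φ is true.
  d (successors {a, b}): φ is true.
  e (successors {a, b, c, d, e, f, h}): φ is true.
  f (successors {a, g, i}): φ is true.
  g (successors {d, h}): φ is true.
  h (successors {c, e, h}): φ is true.
  i (successors {c, e}): φ is true.
For instance, at g:
  At g: ◇◇(s ∨ p) requires ◇(s ∨ p) at some successor in {d, h}.
    ◇(s ∨ p) holds at d, so ◇◇(s ∨ p) is true at g.
      At d: ◇(s ∨ p) requires s ∨ p at some successor in {a, b}.
        s ∨ p holds at b, so ◇(s ∨ p) is true at d.
Satisfying worlds: {a, b, c, d, e, f, g, h, i}

9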